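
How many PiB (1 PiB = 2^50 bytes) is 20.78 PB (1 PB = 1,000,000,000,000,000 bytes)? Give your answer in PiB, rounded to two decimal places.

18.46 PiB

20.78 PB × 1,000,000,000,000,000 bytes/PB = 20,780,000,000,000,000 bytes
1 PiB = 2^50 bytes = 1,125,899,906,842,624 bytes
20,780,000,000,000,000 / 1,125,899,906,842,624 = 18.46 PiB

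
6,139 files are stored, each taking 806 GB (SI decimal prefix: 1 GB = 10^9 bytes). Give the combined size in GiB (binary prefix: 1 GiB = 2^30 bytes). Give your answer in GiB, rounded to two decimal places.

Total = 6,139 × 806 GB = 4,948,034 GB
= 4,948,034 × 1,000,000,000 bytes = 4,948,034,000,000,000 bytes
1 GiB = 1,073,741,824 bytes
4,948,034,000,000,000 / 1,073,741,824 = 4,608,215.76 GiB

4,608,215.76 GiB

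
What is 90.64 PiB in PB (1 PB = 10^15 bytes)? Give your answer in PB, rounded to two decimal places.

90.64 PiB = 90.64 × 2^50 bytes = 102,051,567,556,215,439.36 bytes
1 PB = 10^15 bytes = 1,000,000,000,000,000 bytes
102,051,567,556,215,439.36 / 1,000,000,000,000,000 = 102.05 PB

102.05 PB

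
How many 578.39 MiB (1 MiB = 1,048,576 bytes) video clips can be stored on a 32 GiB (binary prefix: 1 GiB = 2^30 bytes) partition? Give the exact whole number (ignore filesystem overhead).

56

Capacity: 32 GiB = 34,359,738,368 bytes
Per item: 578.39 MiB = 606,485,872.64 bytes
⌊34,359,738,368 / 606,485,872.64⌋ = 56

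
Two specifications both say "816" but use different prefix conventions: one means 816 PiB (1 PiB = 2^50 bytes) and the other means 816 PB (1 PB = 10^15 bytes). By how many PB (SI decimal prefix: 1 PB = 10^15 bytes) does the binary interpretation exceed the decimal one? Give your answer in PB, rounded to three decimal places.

816 PiB = 816 × 1,125,899,906,842,624 = 918,734,323,983,581,184 bytes
816 PB = 816 × 1,000,000,000,000,000 = 816,000,000,000,000,000 bytes
difference = 102,734,323,983,581,184 bytes
102,734,323,983,581,184 / 1,000,000,000,000,000 = 102.734 PB

102.734 PB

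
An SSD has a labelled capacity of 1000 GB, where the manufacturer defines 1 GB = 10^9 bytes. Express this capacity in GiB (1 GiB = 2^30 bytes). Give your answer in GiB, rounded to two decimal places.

931.32 GiB

1000 GB × 1,000,000,000 bytes/GB = 1,000,000,000,000 bytes
1 GiB = 1,073,741,824 bytes
1,000,000,000,000 / 1,073,741,824 = 931.32 GiB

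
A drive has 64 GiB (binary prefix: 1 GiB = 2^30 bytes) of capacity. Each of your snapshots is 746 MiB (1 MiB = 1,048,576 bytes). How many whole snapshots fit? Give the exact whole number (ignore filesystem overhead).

87

Capacity: 64 GiB = 68,719,476,736 bytes
Per item: 746 MiB = 782,237,696 bytes
⌊68,719,476,736 / 782,237,696⌋ = 87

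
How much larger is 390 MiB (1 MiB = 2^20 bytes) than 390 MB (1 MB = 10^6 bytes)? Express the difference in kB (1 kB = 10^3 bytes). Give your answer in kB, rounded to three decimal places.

18,944.640 kB

390 MiB = 390 × 1,048,576 = 408,944,640 bytes
390 MB = 390 × 1,000,000 = 390,000,000 bytes
difference = 18,944,640 bytes
18,944,640 / 1,000 = 18,944.640 kB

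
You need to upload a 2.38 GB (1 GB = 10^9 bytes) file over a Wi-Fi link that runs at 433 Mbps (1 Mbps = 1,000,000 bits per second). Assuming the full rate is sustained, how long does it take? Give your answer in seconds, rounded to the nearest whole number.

44 seconds

2.38 GB = 2,380,000,000 bytes = 19,040,000,000 bits
433 Mbps = 433,000,000 bits/s
time = 19,040,000,000 / 433,000,000 = 44 s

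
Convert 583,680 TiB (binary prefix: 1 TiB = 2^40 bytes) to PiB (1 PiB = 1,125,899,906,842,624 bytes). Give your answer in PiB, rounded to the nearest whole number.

583,680 TiB = 583,680 × 2^40 bytes = 641,762,946,900,295,680 bytes
1 PiB = 1,125,899,906,842,624 bytes
641,762,946,900,295,680 / 1,125,899,906,842,624 = 570 PiB

570 PiB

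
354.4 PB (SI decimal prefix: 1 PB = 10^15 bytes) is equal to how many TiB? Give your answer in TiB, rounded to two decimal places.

322,324.92 TiB

354.4 PB = 354.4 × 10^15 bytes = 354,400,000,000,000,000 bytes
1 TiB = 1,099,511,627,776 bytes
354,400,000,000,000,000 / 1,099,511,627,776 = 322,324.92 TiB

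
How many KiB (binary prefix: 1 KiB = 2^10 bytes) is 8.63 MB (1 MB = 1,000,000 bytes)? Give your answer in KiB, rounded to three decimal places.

8,427.734 KiB

8.63 MB = 8.63 × 10^6 bytes = 8,630,000 bytes
1 KiB = 1,024 bytes
8,630,000 / 1,024 = 8,427.734 KiB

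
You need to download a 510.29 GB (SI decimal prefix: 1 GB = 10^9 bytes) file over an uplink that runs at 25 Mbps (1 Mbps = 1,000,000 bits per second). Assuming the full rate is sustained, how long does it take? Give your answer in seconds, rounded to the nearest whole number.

163,293 seconds

510.29 GB = 510,290,000,000 bytes = 4,082,320,000,000 bits
25 Mbps = 25,000,000 bits/s
time = 4,082,320,000,000 / 25,000,000 = 163,293 s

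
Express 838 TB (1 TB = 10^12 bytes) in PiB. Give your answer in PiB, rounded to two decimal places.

0.74 PiB

838 TB = 838 × 10^12 bytes = 838,000,000,000,000 bytes
1 PiB = 1,125,899,906,842,624 bytes
838,000,000,000,000 / 1,125,899,906,842,624 = 0.74 PiB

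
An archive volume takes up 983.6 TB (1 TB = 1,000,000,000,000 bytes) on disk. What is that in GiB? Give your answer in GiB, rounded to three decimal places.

916,048.884 GiB

983.6 TB × 1,000,000,000,000 bytes/TB = 983,600,000,000,000 bytes
1 GiB = 1,073,741,824 bytes
983,600,000,000,000 / 1,073,741,824 = 916,048.884 GiB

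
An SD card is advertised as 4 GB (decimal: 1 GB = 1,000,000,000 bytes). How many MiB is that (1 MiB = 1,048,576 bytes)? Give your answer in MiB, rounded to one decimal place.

4 GB = 4 × 10^9 bytes = 4,000,000,000 bytes
1 MiB = 1,048,576 bytes
4,000,000,000 / 1,048,576 = 3,814.7 MiB

3,814.7 MiB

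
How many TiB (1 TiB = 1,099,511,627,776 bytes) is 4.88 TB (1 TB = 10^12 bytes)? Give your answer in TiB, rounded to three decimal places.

4.88 TB = 4.88 × 10^12 bytes = 4,880,000,000,000 bytes
1 TiB = 1,099,511,627,776 bytes
4,880,000,000,000 / 1,099,511,627,776 = 4.438 TiB

4.438 TiB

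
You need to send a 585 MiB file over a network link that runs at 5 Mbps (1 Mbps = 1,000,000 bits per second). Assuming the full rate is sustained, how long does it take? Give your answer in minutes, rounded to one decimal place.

16.4 minutes

585 MiB = 613,416,960 bytes = 4,907,335,680 bits
5 Mbps = 5,000,000 bits/s
time = 4,907,335,680 / 5,000,000 = 981.47 s
981.47 s / 60 = 16.4 minutes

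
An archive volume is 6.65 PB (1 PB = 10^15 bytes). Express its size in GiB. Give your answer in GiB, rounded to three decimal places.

6,193,295.121 GiB

6.65 PB × 1,000,000,000,000,000 bytes/PB = 6,650,000,000,000,000 bytes
1 GiB = 2^30 bytes = 1,073,741,824 bytes
6,650,000,000,000,000 / 1,073,741,824 = 6,193,295.121 GiB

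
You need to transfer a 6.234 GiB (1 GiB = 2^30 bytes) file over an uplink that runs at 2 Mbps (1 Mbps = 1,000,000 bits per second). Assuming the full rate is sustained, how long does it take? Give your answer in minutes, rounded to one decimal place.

446.2 minutes

6.234 GiB = 6,693,706,530.816 bytes = 53,549,652,246.528 bits
2 Mbps = 2,000,000 bits/s
time = 53,549,652,246.528 / 2,000,000 = 26,774.83 s
26,774.83 s / 60 = 446.2 minutes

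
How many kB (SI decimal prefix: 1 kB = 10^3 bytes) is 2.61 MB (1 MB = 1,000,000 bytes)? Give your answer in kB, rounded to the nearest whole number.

2,610 kB

2.61 MB × 1,000,000 bytes/MB = 2,610,000 bytes
1 kB = 1,000 bytes
2,610,000 / 1,000 = 2,610 kB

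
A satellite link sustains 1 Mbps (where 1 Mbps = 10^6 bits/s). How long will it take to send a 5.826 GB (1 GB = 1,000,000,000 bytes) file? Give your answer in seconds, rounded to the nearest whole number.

46,608 seconds

5.826 GB = 5,826,000,000 bytes = 46,608,000,000 bits
1 Mbps = 1,000,000 bits/s
time = 46,608,000,000 / 1,000,000 = 46,608 s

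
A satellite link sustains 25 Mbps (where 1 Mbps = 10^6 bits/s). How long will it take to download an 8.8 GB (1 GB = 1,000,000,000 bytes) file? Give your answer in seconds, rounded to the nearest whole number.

2,816 seconds

8.8 GB = 8,800,000,000 bytes = 70,400,000,000 bits
25 Mbps = 25,000,000 bits/s
time = 70,400,000,000 / 25,000,000 = 2,816 s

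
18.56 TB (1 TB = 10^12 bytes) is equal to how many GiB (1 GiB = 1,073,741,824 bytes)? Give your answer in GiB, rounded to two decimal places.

17,285.35 GiB

18.56 TB × 1,000,000,000,000 bytes/TB = 18,560,000,000,000 bytes
1 GiB = 1,073,741,824 bytes
18,560,000,000,000 / 1,073,741,824 = 17,285.35 GiB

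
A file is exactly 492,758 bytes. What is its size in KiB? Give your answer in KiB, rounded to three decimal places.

492,758 bytes given.
1 KiB = 2^10 bytes = 1,024 bytes
492,758 / 1,024 = 481.209 KiB

481.209 KiB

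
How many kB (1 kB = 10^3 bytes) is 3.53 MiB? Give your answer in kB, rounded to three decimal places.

3,701.473 kB

3.53 MiB = 3.53 × 2^20 bytes = 3,701,473.28 bytes
1 kB = 10^3 bytes = 1,000 bytes
3,701,473.28 / 1,000 = 3,701.473 kB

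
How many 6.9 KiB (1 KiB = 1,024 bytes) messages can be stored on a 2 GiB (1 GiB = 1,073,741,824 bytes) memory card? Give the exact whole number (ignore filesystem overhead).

303,935

Capacity: 2 GiB = 2,147,483,648 bytes
Per item: 6.9 KiB = 7,065.6 bytes
⌊2,147,483,648 / 7,065.6⌋ = 303,935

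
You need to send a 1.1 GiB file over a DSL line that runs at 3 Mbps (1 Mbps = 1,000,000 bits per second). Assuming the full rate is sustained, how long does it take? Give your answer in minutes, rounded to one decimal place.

1.1 GiB = 1,181,116,006.4 bytes = 9,448,928,051.2 bits
3 Mbps = 3,000,000 bits/s
time = 9,448,928,051.2 / 3,000,000 = 3,149.64 s
3,149.64 s / 60 = 52.5 minutes

52.5 minutes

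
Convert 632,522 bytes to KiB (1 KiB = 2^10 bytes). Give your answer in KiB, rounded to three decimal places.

617.697 KiB

632,522 bytes given.
1 KiB = 2^10 bytes = 1,024 bytes
632,522 / 1,024 = 617.697 KiB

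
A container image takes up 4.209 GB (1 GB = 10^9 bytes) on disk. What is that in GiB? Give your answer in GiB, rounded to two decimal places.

4.209 GB = 4.209 × 10^9 bytes = 4,209,000,000 bytes
1 GiB = 2^30 bytes = 1,073,741,824 bytes
4,209,000,000 / 1,073,741,824 = 3.92 GiB

3.92 GiB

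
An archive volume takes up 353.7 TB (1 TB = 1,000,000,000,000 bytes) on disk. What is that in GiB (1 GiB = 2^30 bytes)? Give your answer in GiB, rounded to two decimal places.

353.7 TB × 1,000,000,000,000 bytes/TB = 353,700,000,000,000 bytes
1 GiB = 2^30 bytes = 1,073,741,824 bytes
353,700,000,000,000 / 1,073,741,824 = 329,408.79 GiB

329,408.79 GiB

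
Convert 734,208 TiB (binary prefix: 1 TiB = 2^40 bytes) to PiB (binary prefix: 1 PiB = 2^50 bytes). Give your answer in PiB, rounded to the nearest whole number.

717 PiB

734,208 TiB = 734,208 × 2^40 bytes = 807,270,233,206,161,408 bytes
1 PiB = 1,125,899,906,842,624 bytes
807,270,233,206,161,408 / 1,125,899,906,842,624 = 717 PiB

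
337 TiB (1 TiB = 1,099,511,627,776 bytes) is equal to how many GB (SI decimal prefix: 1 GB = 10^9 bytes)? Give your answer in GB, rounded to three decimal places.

337 TiB = 337 × 2^40 bytes = 370,535,418,560,512 bytes
1 GB = 1,000,000,000 bytes
370,535,418,560,512 / 1,000,000,000 = 370,535.419 GB

370,535.419 GB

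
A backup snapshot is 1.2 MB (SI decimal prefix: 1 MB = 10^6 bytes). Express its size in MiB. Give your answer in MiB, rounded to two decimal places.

1.2 MB = 1.2 × 10^6 bytes = 1,200,000 bytes
1 MiB = 1,048,576 bytes
1,200,000 / 1,048,576 = 1.14 MiB

1.14 MiB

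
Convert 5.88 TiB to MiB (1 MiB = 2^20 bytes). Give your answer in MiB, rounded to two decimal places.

5.88 TiB × 1,099,511,627,776 bytes/TiB = 6,465,128,371,322.88 bytes
1 MiB = 1,048,576 bytes
6,465,128,371,322.88 / 1,048,576 = 6,165,626.88 MiB

6,165,626.88 MiB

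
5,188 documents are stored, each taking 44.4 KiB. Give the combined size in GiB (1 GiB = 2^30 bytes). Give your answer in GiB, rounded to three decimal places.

Total = 5,188 × 44.4 KiB = 230347.2 KiB
= 230347.2 × 1,024 bytes = 235,875,532.8 bytes
1 GiB = 1,073,741,824 bytes
235,875,532.8 / 1,073,741,824 = 0.220 GiB

0.220 GiB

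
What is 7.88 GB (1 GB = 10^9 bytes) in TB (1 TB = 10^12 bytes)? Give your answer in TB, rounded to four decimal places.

7.88 GB × 1,000,000,000 bytes/GB = 7,880,000,000 bytes
1 TB = 10^12 bytes = 1,000,000,000,000 bytes
7,880,000,000 / 1,000,000,000,000 = 0.0079 TB

0.0079 TB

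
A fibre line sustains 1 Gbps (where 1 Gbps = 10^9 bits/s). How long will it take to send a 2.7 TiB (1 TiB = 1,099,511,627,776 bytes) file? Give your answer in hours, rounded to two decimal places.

6.60 hours

2.7 TiB = 2,968,681,394,995.2 bytes = 23,749,451,159,961.6 bits
1 Gbps = 1,000,000,000 bits/s
time = 23,749,451,159,961.6 / 1,000,000,000 = 23,749.4512 s
23,749.4512 s / 3600 = 6.60 hours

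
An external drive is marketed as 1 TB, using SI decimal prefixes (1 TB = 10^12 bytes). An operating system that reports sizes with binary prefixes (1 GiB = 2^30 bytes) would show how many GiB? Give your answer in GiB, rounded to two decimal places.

931.32 GiB

1 TB = 1 × 10^12 bytes = 1,000,000,000,000 bytes
1 GiB = 2^30 bytes = 1,073,741,824 bytes
1,000,000,000,000 / 1,073,741,824 = 931.32 GiB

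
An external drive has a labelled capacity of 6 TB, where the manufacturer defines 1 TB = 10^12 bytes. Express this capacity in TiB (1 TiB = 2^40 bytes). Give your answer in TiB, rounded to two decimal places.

5.46 TiB

6 TB = 6 × 10^12 bytes = 6,000,000,000,000 bytes
1 TiB = 1,099,511,627,776 bytes
6,000,000,000,000 / 1,099,511,627,776 = 5.46 TiB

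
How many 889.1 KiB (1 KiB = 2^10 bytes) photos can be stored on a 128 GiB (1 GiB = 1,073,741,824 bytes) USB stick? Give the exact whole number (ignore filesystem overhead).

150,959

Capacity: 128 GiB = 137,438,953,472 bytes
Per item: 889.1 KiB = 910,438.4 bytes
⌊137,438,953,472 / 910,438.4⌋ = 150,959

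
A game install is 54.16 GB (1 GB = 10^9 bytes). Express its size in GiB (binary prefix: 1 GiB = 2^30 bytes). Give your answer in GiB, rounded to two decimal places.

50.44 GiB

54.16 GB = 54.16 × 10^9 bytes = 54,160,000,000 bytes
1 GiB = 2^30 bytes = 1,073,741,824 bytes
54,160,000,000 / 1,073,741,824 = 50.44 GiB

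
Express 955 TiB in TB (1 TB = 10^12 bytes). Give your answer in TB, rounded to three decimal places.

955 TiB = 955 × 2^40 bytes = 1,050,033,604,526,080 bytes
1 TB = 1,000,000,000,000 bytes
1,050,033,604,526,080 / 1,000,000,000,000 = 1,050.034 TB

1,050.034 TB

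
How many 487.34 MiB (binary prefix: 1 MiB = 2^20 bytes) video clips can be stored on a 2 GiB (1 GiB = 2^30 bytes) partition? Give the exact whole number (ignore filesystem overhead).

Capacity: 2 GiB = 2,147,483,648 bytes
Per item: 487.34 MiB = 511,013,027.84 bytes
⌊2,147,483,648 / 511,013,027.84⌋ = 4

4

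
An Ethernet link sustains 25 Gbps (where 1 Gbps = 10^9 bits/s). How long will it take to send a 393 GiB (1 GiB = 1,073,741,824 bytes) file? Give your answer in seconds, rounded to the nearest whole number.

393 GiB = 421,980,536,832 bytes = 3,375,844,294,656 bits
25 Gbps = 25,000,000,000 bits/s
time = 3,375,844,294,656 / 25,000,000,000 = 135 s

135 seconds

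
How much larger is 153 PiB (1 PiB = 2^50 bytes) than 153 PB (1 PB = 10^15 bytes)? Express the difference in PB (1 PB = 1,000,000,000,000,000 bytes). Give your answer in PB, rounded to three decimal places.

153 PiB = 153 × 1,125,899,906,842,624 = 172,262,685,746,921,472 bytes
153 PB = 153 × 1,000,000,000,000,000 = 153,000,000,000,000,000 bytes
difference = 19,262,685,746,921,472 bytes
19,262,685,746,921,472 / 1,000,000,000,000,000 = 19.263 PB

19.263 PB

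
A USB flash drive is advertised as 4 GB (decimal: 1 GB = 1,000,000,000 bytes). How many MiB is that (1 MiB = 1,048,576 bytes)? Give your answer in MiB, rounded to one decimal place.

4 GB = 4 × 10^9 bytes = 4,000,000,000 bytes
1 MiB = 2^20 bytes = 1,048,576 bytes
4,000,000,000 / 1,048,576 = 3,814.7 MiB

3,814.7 MiB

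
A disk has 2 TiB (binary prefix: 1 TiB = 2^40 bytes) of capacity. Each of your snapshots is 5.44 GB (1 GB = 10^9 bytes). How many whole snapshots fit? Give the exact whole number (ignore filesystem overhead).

Capacity: 2 TiB = 2,199,023,255,552 bytes
Per item: 5.44 GB = 5,440,000,000 bytes
⌊2,199,023,255,552 / 5,440,000,000⌋ = 404

404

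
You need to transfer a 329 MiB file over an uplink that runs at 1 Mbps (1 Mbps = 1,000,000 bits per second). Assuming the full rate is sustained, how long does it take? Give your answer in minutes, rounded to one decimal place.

46.0 minutes

329 MiB = 344,981,504 bytes = 2,759,852,032 bits
1 Mbps = 1,000,000 bits/s
time = 2,759,852,032 / 1,000,000 = 2,759.85 s
2,759.85 s / 60 = 46.0 minutes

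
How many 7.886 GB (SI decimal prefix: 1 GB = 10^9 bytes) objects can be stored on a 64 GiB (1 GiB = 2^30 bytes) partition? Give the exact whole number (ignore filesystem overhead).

Capacity: 64 GiB = 68,719,476,736 bytes
Per item: 7.886 GB = 7,886,000,000 bytes
⌊68,719,476,736 / 7,886,000,000⌋ = 8

8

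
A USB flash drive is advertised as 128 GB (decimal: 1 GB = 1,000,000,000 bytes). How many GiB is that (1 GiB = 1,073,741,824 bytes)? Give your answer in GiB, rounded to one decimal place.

128 GB × 1,000,000,000 bytes/GB = 128,000,000,000 bytes
1 GiB = 1,073,741,824 bytes
128,000,000,000 / 1,073,741,824 = 119.2 GiB

119.2 GiB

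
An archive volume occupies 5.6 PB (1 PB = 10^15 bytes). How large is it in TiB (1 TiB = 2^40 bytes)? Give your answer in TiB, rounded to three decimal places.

5.6 PB = 5.6 × 10^15 bytes = 5,600,000,000,000,000 bytes
1 TiB = 2^40 bytes = 1,099,511,627,776 bytes
5,600,000,000,000,000 / 1,099,511,627,776 = 5,093.170 TiB

5,093.170 TiB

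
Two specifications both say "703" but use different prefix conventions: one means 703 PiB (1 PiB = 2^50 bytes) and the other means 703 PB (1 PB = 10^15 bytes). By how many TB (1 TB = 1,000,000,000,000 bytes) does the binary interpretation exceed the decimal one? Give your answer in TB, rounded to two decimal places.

703 PiB = 703 × 1,125,899,906,842,624 = 791,507,634,510,364,672 bytes
703 PB = 703 × 1,000,000,000,000,000 = 703,000,000,000,000,000 bytes
difference = 88,507,634,510,364,672 bytes
88,507,634,510,364,672 / 1,000,000,000,000 = 88,507.63 TB

88,507.63 TB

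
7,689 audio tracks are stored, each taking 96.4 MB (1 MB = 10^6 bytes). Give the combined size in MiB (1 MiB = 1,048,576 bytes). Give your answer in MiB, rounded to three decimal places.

706,882.095 MiB

Total = 7,689 × 96.4 MB = 741219.6 MB
= 741219.6 × 1,000,000 bytes = 741,219,600,000 bytes
1 MiB = 1,048,576 bytes
741,219,600,000 / 1,048,576 = 706,882.095 MiB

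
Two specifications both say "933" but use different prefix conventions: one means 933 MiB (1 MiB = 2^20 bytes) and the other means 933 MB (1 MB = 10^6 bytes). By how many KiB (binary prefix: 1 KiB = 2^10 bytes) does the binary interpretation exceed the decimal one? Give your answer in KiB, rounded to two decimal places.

933 MiB = 933 × 1,048,576 = 978,321,408 bytes
933 MB = 933 × 1,000,000 = 933,000,000 bytes
difference = 45,321,408 bytes
45,321,408 / 1,024 = 44,259.19 KiB

44,259.19 KiB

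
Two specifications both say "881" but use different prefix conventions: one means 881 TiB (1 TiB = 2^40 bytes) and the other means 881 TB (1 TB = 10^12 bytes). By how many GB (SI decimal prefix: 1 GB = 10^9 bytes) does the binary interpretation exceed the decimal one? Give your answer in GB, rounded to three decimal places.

881 TiB = 881 × 1,099,511,627,776 = 968,669,744,070,656 bytes
881 TB = 881 × 1,000,000,000,000 = 881,000,000,000,000 bytes
difference = 87,669,744,070,656 bytes
87,669,744,070,656 / 1,000,000,000 = 87,669.744 GB

87,669.744 GB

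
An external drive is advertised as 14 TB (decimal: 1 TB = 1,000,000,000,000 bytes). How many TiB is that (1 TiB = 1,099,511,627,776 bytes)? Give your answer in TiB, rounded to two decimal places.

14 TB × 1,000,000,000,000 bytes/TB = 14,000,000,000,000 bytes
1 TiB = 2^40 bytes = 1,099,511,627,776 bytes
14,000,000,000,000 / 1,099,511,627,776 = 12.73 TiB

12.73 TiB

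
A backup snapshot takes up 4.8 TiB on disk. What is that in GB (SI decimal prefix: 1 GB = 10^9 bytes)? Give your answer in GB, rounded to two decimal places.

4.8 TiB = 4.8 × 2^40 bytes = 5,277,655,813,324.8 bytes
1 GB = 10^9 bytes = 1,000,000,000 bytes
5,277,655,813,324.8 / 1,000,000,000 = 5,277.66 GB

5,277.66 GB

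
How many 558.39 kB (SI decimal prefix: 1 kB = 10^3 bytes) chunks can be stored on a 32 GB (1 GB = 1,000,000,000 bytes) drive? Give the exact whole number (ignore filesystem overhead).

Capacity: 32 GB = 32,000,000,000 bytes
Per item: 558.39 kB = 558,390 bytes
⌊32,000,000,000 / 558,390⌋ = 57,307

57,307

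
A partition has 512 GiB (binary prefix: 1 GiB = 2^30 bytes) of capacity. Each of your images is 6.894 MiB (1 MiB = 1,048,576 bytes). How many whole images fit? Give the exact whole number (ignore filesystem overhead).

76,049

Capacity: 512 GiB = 549,755,813,888 bytes
Per item: 6.894 MiB = 7,228,882.944 bytes
⌊549,755,813,888 / 7,228,882.944⌋ = 76,049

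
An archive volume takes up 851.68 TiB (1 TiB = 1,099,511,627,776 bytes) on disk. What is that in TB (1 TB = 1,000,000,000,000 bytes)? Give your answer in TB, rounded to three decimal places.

851.68 TiB × 1,099,511,627,776 bytes/TiB = 936,432,063,144,263.68 bytes
1 TB = 10^12 bytes = 1,000,000,000,000 bytes
936,432,063,144,263.68 / 1,000,000,000,000 = 936.432 TB

936.432 TB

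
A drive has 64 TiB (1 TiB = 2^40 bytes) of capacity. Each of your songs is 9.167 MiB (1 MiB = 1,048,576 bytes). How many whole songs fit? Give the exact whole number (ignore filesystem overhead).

Capacity: 64 TiB = 70,368,744,177,664 bytes
Per item: 9.167 MiB = 9,612,296.192 bytes
⌊70,368,744,177,664 / 9,612,296.192⌋ = 7,320,700

7,320,700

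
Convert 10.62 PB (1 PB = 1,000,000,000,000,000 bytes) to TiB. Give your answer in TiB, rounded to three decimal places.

10.62 PB = 10.62 × 10^15 bytes = 10,620,000,000,000,000 bytes
1 TiB = 1,099,511,627,776 bytes
10,620,000,000,000,000 / 1,099,511,627,776 = 9,658.834 TiB

9,658.834 TiB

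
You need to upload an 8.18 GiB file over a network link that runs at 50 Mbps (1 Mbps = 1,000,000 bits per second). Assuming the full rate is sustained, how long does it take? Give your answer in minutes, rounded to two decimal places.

8.18 GiB = 8,783,208,120.32 bytes = 70,265,664,962.56 bits
50 Mbps = 50,000,000 bits/s
time = 70,265,664,962.56 / 50,000,000 = 1,405.313 s
1,405.313 s / 60 = 23.42 minutes

23.42 minutes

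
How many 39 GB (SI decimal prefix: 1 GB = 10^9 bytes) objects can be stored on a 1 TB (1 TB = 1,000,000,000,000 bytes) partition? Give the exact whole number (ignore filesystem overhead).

Capacity: 1 TB = 1,000,000,000,000 bytes
Per item: 39 GB = 39,000,000,000 bytes
⌊1,000,000,000,000 / 39,000,000,000⌋ = 25

25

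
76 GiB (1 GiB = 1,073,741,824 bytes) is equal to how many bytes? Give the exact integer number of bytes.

81,604,378,624 bytes

76 × 1,073,741,824 = 81,604,378,624 bytes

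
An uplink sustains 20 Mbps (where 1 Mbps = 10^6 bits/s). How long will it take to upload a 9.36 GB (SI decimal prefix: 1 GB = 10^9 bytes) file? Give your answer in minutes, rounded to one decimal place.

9.36 GB = 9,360,000,000 bytes = 74,880,000,000 bits
20 Mbps = 20,000,000 bits/s
time = 74,880,000,000 / 20,000,000 = 3,744.00 s
3,744.00 s / 60 = 62.4 minutes

62.4 minutes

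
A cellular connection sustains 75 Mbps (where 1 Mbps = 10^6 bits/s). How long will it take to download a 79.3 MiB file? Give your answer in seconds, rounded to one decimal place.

8.9 seconds

79.3 MiB = 83,152,076.8 bytes = 665,216,614.4 bits
75 Mbps = 75,000,000 bits/s
time = 665,216,614.4 / 75,000,000 = 8.9 s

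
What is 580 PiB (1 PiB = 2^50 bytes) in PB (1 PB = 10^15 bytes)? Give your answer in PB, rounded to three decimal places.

653.022 PB

580 PiB = 580 × 2^50 bytes = 653,021,945,968,721,920 bytes
1 PB = 10^15 bytes = 1,000,000,000,000,000 bytes
653,021,945,968,721,920 / 1,000,000,000,000,000 = 653.022 PB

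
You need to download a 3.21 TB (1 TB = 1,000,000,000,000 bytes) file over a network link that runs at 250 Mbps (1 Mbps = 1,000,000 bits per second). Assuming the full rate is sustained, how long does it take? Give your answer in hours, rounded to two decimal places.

3.21 TB = 3,210,000,000,000 bytes = 25,680,000,000,000 bits
250 Mbps = 250,000,000 bits/s
time = 25,680,000,000,000 / 250,000,000 = 102,720.0000 s
102,720.0000 s / 3600 = 28.53 hours

28.53 hours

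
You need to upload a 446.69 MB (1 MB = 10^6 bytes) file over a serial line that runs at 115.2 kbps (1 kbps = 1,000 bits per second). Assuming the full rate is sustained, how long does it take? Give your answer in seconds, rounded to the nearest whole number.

31,020 seconds

446.69 MB = 446,690,000 bytes = 3,573,520,000 bits
115.2 kbps = 115,200 bits/s
time = 3,573,520,000 / 115,200 = 31,020 s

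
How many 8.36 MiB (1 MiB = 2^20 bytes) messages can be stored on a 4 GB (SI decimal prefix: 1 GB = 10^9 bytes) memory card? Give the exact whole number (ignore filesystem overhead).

Capacity: 4 GB = 4,000,000,000 bytes
Per item: 8.36 MiB = 8,766,095.36 bytes
⌊4,000,000,000 / 8,766,095.36⌋ = 456

456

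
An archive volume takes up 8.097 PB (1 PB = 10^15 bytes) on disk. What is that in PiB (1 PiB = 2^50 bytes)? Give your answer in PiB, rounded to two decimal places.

8.097 PB × 1,000,000,000,000,000 bytes/PB = 8,097,000,000,000,000 bytes
1 PiB = 2^50 bytes = 1,125,899,906,842,624 bytes
8,097,000,000,000,000 / 1,125,899,906,842,624 = 7.19 PiB

7.19 PiB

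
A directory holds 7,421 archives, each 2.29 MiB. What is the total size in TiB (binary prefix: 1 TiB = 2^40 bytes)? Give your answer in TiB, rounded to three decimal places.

0.016 TiB

Total = 7,421 × 2.29 MiB = 16994.09 MiB
= 16994.09 × 1,048,576 bytes = 17,819,594,915.84 bytes
1 TiB = 1,099,511,627,776 bytes
17,819,594,915.84 / 1,099,511,627,776 = 0.016 TiB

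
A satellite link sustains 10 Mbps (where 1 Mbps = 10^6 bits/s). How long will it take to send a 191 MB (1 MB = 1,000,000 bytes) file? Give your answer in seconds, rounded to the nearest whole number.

153 seconds

191 MB = 191,000,000 bytes = 1,528,000,000 bits
10 Mbps = 10,000,000 bits/s
time = 1,528,000,000 / 10,000,000 = 153 s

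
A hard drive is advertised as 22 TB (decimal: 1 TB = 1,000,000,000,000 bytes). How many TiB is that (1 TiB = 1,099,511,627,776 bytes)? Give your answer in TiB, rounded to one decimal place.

20.0 TiB

22 TB × 1,000,000,000,000 bytes/TB = 22,000,000,000,000 bytes
1 TiB = 1,099,511,627,776 bytes
22,000,000,000,000 / 1,099,511,627,776 = 20.0 TiB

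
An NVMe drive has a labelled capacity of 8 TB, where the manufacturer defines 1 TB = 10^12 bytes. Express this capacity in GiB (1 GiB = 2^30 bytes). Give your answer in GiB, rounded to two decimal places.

7,450.58 GiB

8 TB × 1,000,000,000,000 bytes/TB = 8,000,000,000,000 bytes
1 GiB = 1,073,741,824 bytes
8,000,000,000,000 / 1,073,741,824 = 7,450.58 GiB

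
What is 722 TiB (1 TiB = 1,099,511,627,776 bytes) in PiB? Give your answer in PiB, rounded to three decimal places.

722 TiB × 1,099,511,627,776 bytes/TiB = 793,847,395,254,272 bytes
1 PiB = 1,125,899,906,842,624 bytes
793,847,395,254,272 / 1,125,899,906,842,624 = 0.705 PiB

0.705 PiB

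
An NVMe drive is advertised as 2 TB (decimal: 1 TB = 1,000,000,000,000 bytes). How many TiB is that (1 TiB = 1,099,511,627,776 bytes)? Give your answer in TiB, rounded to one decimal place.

1.8 TiB

2 TB = 2 × 10^12 bytes = 2,000,000,000,000 bytes
1 TiB = 2^40 bytes = 1,099,511,627,776 bytes
2,000,000,000,000 / 1,099,511,627,776 = 1.8 TiB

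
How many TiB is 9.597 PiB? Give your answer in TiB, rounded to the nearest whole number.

9.597 PiB × 1,125,899,906,842,624 bytes/PiB = 10,805,261,405,968,662.528 bytes
1 TiB = 2^40 bytes = 1,099,511,627,776 bytes
10,805,261,405,968,662.528 / 1,099,511,627,776 = 9,827 TiB

9,827 TiB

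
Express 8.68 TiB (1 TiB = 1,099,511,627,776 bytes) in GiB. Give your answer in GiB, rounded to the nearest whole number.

8.68 TiB × 1,099,511,627,776 bytes/TiB = 9,543,760,929,095.68 bytes
1 GiB = 2^30 bytes = 1,073,741,824 bytes
9,543,760,929,095.68 / 1,073,741,824 = 8,888 GiB

8,888 GiB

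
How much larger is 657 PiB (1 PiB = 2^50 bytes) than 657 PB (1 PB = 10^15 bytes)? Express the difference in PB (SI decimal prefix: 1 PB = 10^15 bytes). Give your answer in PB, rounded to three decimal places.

657 PiB = 657 × 1,125,899,906,842,624 = 739,716,238,795,603,968 bytes
657 PB = 657 × 1,000,000,000,000,000 = 657,000,000,000,000,000 bytes
difference = 82,716,238,795,603,968 bytes
82,716,238,795,603,968 / 1,000,000,000,000,000 = 82.716 PB

82.716 PB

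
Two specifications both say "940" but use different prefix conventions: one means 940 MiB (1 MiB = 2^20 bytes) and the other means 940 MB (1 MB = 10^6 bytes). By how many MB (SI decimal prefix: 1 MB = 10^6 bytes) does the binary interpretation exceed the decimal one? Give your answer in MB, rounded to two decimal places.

45.66 MB

940 MiB = 940 × 1,048,576 = 985,661,440 bytes
940 MB = 940 × 1,000,000 = 940,000,000 bytes
difference = 45,661,440 bytes
45,661,440 / 1,000,000 = 45.66 MB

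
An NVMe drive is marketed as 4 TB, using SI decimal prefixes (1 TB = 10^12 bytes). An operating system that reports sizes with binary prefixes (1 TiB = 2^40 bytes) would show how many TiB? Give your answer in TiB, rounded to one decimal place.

3.6 TiB

4 TB × 1,000,000,000,000 bytes/TB = 4,000,000,000,000 bytes
1 TiB = 2^40 bytes = 1,099,511,627,776 bytes
4,000,000,000,000 / 1,099,511,627,776 = 3.6 TiB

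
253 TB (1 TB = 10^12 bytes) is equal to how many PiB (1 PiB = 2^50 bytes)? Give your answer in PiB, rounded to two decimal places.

253 TB = 253 × 10^12 bytes = 253,000,000,000,000 bytes
1 PiB = 1,125,899,906,842,624 bytes
253,000,000,000,000 / 1,125,899,906,842,624 = 0.22 PiB

0.22 PiB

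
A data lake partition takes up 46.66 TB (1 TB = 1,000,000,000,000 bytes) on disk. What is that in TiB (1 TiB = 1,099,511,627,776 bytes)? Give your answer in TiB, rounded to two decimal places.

46.66 TB = 46.66 × 10^12 bytes = 46,660,000,000,000 bytes
1 TiB = 1,099,511,627,776 bytes
46,660,000,000,000 / 1,099,511,627,776 = 42.44 TiB

42.44 TiB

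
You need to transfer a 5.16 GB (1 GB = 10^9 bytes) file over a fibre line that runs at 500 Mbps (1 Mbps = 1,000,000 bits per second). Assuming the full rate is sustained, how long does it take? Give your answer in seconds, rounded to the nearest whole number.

83 seconds

5.16 GB = 5,160,000,000 bytes = 41,280,000,000 bits
500 Mbps = 500,000,000 bits/s
time = 41,280,000,000 / 500,000,000 = 83 s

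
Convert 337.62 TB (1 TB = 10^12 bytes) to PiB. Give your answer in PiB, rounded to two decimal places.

337.62 TB = 337.62 × 10^12 bytes = 337,620,000,000,000 bytes
1 PiB = 1,125,899,906,842,624 bytes
337,620,000,000,000 / 1,125,899,906,842,624 = 0.30 PiB

0.30 PiB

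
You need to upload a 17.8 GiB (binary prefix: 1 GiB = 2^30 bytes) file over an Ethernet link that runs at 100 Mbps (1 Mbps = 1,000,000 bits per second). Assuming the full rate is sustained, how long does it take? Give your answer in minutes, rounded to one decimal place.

17.8 GiB = 19,112,604,467.2 bytes = 152,900,835,737.6 bits
100 Mbps = 100,000,000 bits/s
time = 152,900,835,737.6 / 100,000,000 = 1,529.01 s
1,529.01 s / 60 = 25.5 minutes

25.5 minutes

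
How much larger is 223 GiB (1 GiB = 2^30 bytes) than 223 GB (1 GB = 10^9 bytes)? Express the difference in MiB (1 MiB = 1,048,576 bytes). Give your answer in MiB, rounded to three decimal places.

223 GiB = 223 × 1,073,741,824 = 239,444,426,752 bytes
223 GB = 223 × 1,000,000,000 = 223,000,000,000 bytes
difference = 16,444,426,752 bytes
16,444,426,752 / 1,048,576 = 15,682.627 MiB

15,682.627 MiB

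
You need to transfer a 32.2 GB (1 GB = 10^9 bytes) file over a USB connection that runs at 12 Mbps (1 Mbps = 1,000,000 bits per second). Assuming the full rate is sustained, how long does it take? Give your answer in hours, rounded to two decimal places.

32.2 GB = 32,200,000,000 bytes = 257,600,000,000 bits
12 Mbps = 12,000,000 bits/s
time = 257,600,000,000 / 12,000,000 = 21,466.6667 s
21,466.6667 s / 3600 = 5.96 hours

5.96 hours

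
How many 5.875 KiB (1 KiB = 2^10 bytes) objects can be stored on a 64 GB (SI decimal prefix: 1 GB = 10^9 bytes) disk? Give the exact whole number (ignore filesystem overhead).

10,638,297

Capacity: 64 GB = 64,000,000,000 bytes
Per item: 5.875 KiB = 6,016 bytes
⌊64,000,000,000 / 6,016⌋ = 10,638,297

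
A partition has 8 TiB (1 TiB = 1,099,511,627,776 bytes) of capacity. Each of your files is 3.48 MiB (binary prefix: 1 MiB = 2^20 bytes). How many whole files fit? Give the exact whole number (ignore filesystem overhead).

Capacity: 8 TiB = 8,796,093,022,208 bytes
Per item: 3.48 MiB = 3,649,044.48 bytes
⌊8,796,093,022,208 / 3,649,044.48⌋ = 2,410,519

2,410,519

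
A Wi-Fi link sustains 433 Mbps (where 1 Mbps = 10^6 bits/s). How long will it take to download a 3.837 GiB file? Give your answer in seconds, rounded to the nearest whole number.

3.837 GiB = 4,119,947,378.688 bytes = 32,959,579,029.504 bits
433 Mbps = 433,000,000 bits/s
time = 32,959,579,029.504 / 433,000,000 = 76 s

76 seconds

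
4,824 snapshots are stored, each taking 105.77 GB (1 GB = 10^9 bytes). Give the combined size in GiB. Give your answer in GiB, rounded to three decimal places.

475,192.890 GiB

Total = 4,824 × 105.77 GB = 510234.48 GB
= 510234.48 × 1,000,000,000 bytes = 510,234,480,000,000 bytes
1 GiB = 1,073,741,824 bytes
510,234,480,000,000 / 1,073,741,824 = 475,192.890 GiB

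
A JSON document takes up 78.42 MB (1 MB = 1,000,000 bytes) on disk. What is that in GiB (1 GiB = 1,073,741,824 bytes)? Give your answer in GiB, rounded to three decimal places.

78.42 MB = 78.42 × 10^6 bytes = 78,420,000 bytes
1 GiB = 2^30 bytes = 1,073,741,824 bytes
78,420,000 / 1,073,741,824 = 0.073 GiB

0.073 GiB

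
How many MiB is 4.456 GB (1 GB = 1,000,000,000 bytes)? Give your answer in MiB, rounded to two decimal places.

4.456 GB = 4.456 × 10^9 bytes = 4,456,000,000 bytes
1 MiB = 1,048,576 bytes
4,456,000,000 / 1,048,576 = 4,249.57 MiB

4,249.57 MiB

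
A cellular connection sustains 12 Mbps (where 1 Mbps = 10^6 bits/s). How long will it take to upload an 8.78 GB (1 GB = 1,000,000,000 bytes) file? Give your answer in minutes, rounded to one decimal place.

8.78 GB = 8,780,000,000 bytes = 70,240,000,000 bits
12 Mbps = 12,000,000 bits/s
time = 70,240,000,000 / 12,000,000 = 5,853.33 s
5,853.33 s / 60 = 97.6 minutes

97.6 minutes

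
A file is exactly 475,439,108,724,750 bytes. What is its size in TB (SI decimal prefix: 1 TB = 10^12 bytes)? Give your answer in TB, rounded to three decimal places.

475,439,108,724,750 bytes given.
1 TB = 10^12 bytes = 1,000,000,000,000 bytes
475,439,108,724,750 / 1,000,000,000,000 = 475.439 TB

475.439 TB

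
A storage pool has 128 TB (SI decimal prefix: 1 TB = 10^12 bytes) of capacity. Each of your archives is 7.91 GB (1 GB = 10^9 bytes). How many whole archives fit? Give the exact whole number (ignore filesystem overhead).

Capacity: 128 TB = 128,000,000,000,000 bytes
Per item: 7.91 GB = 7,910,000,000 bytes
⌊128,000,000,000,000 / 7,910,000,000⌋ = 16,182

16,182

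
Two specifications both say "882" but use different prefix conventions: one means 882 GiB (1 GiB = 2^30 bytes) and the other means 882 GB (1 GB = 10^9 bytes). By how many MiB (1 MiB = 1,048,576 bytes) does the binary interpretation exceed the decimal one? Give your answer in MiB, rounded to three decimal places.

62,027.253 MiB

882 GiB = 882 × 1,073,741,824 = 947,040,288,768 bytes
882 GB = 882 × 1,000,000,000 = 882,000,000,000 bytes
difference = 65,040,288,768 bytes
65,040,288,768 / 1,048,576 = 62,027.253 MiB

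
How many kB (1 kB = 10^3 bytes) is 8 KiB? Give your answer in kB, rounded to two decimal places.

8 KiB = 8 × 2^10 bytes = 8,192 bytes
1 kB = 1,000 bytes
8,192 / 1,000 = 8.19 kB

8.19 kB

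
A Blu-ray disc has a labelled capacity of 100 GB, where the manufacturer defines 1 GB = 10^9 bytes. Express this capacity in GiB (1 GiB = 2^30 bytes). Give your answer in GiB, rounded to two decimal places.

93.13 GiB

100 GB × 1,000,000,000 bytes/GB = 100,000,000,000 bytes
1 GiB = 2^30 bytes = 1,073,741,824 bytes
100,000,000,000 / 1,073,741,824 = 93.13 GiB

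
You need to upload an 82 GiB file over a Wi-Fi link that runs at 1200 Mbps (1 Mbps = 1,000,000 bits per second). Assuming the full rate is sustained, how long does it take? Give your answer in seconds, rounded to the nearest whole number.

587 seconds

82 GiB = 88,046,829,568 bytes = 704,374,636,544 bits
1200 Mbps = 1,200,000,000 bits/s
time = 704,374,636,544 / 1,200,000,000 = 587 s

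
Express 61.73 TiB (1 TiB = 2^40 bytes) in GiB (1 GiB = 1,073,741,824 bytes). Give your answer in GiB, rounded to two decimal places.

61.73 TiB = 61.73 × 2^40 bytes = 67,872,852,782,612.48 bytes
1 GiB = 2^30 bytes = 1,073,741,824 bytes
67,872,852,782,612.48 / 1,073,741,824 = 63,211.52 GiB

63,211.52 GiB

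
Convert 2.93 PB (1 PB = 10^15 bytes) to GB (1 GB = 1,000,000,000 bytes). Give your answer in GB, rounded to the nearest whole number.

2.93 PB × 1,000,000,000,000,000 bytes/PB = 2,930,000,000,000,000 bytes
1 GB = 1,000,000,000 bytes
2,930,000,000,000,000 / 1,000,000,000 = 2,930,000 GB

2,930,000 GB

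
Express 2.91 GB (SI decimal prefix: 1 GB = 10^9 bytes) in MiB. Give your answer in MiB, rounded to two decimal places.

2,775.19 MiB

2.91 GB × 1,000,000,000 bytes/GB = 2,910,000,000 bytes
1 MiB = 1,048,576 bytes
2,910,000,000 / 1,048,576 = 2,775.19 MiB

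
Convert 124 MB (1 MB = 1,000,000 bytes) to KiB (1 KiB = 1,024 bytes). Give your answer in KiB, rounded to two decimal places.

124 MB = 124 × 10^6 bytes = 124,000,000 bytes
1 KiB = 2^10 bytes = 1,024 bytes
124,000,000 / 1,024 = 121,093.75 KiB

121,093.75 KiB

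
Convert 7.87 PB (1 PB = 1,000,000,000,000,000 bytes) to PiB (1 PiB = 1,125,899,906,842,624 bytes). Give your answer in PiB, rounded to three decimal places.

7.87 PB × 1,000,000,000,000,000 bytes/PB = 7,870,000,000,000,000 bytes
1 PiB = 1,125,899,906,842,624 bytes
7,870,000,000,000,000 / 1,125,899,906,842,624 = 6.990 PiB

6.990 PiB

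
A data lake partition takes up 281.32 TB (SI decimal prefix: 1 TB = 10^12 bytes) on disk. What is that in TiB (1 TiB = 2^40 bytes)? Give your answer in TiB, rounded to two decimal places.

255.86 TiB

281.32 TB × 1,000,000,000,000 bytes/TB = 281,320,000,000,000 bytes
1 TiB = 2^40 bytes = 1,099,511,627,776 bytes
281,320,000,000,000 / 1,099,511,627,776 = 255.86 TiB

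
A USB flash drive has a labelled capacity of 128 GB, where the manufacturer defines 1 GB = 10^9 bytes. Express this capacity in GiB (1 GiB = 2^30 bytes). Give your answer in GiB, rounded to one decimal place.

119.2 GiB

128 GB = 128 × 10^9 bytes = 128,000,000,000 bytes
1 GiB = 1,073,741,824 bytes
128,000,000,000 / 1,073,741,824 = 119.2 GiB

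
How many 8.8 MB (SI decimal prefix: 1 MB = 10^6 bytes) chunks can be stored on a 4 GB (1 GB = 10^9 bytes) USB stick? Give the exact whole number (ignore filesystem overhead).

454

Capacity: 4 GB = 4,000,000,000 bytes
Per item: 8.8 MB = 8,800,000 bytes
⌊4,000,000,000 / 8,800,000⌋ = 454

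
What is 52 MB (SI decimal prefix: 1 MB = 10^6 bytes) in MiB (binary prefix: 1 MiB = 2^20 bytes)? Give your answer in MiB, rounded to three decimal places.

49.591 MiB

52 MB = 52 × 10^6 bytes = 52,000,000 bytes
1 MiB = 1,048,576 bytes
52,000,000 / 1,048,576 = 49.591 MiB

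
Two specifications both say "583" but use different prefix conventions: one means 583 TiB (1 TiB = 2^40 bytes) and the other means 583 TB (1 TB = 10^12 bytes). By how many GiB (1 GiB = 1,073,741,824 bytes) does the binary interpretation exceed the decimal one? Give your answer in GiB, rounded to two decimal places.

54,030.94 GiB

583 TiB = 583 × 1,099,511,627,776 = 641,015,278,993,408 bytes
583 TB = 583 × 1,000,000,000,000 = 583,000,000,000,000 bytes
difference = 58,015,278,993,408 bytes
58,015,278,993,408 / 1,073,741,824 = 54,030.94 GiB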